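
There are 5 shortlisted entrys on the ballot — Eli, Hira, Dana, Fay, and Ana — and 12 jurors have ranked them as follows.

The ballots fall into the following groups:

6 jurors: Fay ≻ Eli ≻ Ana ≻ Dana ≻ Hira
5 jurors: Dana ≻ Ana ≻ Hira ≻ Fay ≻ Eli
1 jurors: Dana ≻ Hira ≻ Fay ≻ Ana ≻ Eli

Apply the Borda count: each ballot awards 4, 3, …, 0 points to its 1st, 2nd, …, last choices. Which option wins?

Borda scores:
  Eli: 6·3 + 5·0 + 0 = 18
  Hira: 6·0 + 5·2 + 3 = 13
  Dana: 6·1 + 5·4 + 4 = 30
  Fay: 6·4 + 5·1 + 2 = 31
  Ana: 6·2 + 5·3 + 1 = 28
Fay has the highest total.

Fay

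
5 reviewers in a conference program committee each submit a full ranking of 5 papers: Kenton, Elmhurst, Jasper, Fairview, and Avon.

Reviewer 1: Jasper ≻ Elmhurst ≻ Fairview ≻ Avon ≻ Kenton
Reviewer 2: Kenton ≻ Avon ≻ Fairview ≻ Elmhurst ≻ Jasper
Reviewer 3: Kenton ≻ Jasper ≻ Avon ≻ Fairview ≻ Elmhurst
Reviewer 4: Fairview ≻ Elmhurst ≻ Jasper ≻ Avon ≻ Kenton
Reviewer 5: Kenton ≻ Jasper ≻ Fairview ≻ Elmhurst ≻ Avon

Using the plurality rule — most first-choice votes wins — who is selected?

Kenton

First-place vote totals:
  Kenton: 3
  Elmhurst: 0
  Jasper: 1
  Fairview: 1
  Avon: 0
Kenton has the most first-place votes.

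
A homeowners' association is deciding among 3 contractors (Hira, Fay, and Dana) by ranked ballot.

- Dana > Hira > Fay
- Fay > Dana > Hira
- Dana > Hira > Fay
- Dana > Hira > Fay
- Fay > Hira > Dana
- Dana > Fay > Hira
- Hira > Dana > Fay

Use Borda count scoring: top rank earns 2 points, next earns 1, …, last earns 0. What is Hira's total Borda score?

Borda scores:
  Hira: 1 + 0 + 1 + 1 + 1 + 0 + 2 = 6
  Fay: 0 + 2 + 0 + 0 + 2 + 1 + 0 = 5
  Dana: 2 + 1 + 2 + 2 + 0 + 2 + 1 = 10

6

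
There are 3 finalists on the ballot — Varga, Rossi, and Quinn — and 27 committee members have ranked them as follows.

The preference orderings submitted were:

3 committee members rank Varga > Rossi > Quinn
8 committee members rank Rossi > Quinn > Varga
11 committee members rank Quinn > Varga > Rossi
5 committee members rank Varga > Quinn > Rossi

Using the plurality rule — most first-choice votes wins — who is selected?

First-place vote totals:
  Varga: 8
  Rossi: 8
  Quinn: 11
Quinn has the most first-place votes.

Quinn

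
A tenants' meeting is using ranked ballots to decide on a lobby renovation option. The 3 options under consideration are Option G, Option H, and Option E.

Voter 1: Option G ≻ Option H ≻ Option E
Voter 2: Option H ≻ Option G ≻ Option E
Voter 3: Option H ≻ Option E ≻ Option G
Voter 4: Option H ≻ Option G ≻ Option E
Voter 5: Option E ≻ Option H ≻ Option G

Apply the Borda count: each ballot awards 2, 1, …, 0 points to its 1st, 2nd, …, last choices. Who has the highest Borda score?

Option H

Borda scores:
  Option G: 2 + 1 + 0 + 1 + 0 = 4
  Option H: 1 + 2 + 2 + 2 + 1 = 8
  Option E: 0 + 0 + 1 + 0 + 2 = 3
Option H has the highest total.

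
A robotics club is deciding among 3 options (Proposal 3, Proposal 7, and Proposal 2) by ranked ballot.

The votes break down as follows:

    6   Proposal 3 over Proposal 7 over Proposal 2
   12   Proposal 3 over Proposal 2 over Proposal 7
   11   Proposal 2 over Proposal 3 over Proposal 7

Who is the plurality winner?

First-place vote totals:
  Proposal 3: 18
  Proposal 7: 0
  Proposal 2: 11
Proposal 3 has the most first-place votes.

Proposal 3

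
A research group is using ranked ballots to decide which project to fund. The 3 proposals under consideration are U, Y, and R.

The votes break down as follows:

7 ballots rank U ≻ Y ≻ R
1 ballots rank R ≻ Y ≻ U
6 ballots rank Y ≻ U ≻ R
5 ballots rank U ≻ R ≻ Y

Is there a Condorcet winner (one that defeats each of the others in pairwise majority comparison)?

Yes

Head-to-head results (19 voters total):
U vs Y: U wins 12–7.
U vs R: U wins 18–1.
Y vs R: Y wins 13–6.
U beats each rival — Y (12–7), R (18–1) — so U is the Condorcet winner.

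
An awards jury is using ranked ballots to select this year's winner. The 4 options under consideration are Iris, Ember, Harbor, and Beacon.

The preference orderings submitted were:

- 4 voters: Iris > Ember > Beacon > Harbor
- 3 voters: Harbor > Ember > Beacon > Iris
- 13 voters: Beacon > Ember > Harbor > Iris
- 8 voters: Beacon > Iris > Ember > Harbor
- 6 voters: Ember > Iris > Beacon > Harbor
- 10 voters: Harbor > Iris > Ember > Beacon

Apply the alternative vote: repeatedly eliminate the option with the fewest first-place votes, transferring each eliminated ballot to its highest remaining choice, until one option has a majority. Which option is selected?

Beacon

Round 1: Beacon 21, Harbor 13, Ember 6, Iris 4. Iris has the fewest and is eliminated.
Round 2: Beacon 21, Harbor 13, Ember 10. Ember has the fewest and is eliminated.
Round 3: Beacon 31, Harbor 13. Beacon has a majority.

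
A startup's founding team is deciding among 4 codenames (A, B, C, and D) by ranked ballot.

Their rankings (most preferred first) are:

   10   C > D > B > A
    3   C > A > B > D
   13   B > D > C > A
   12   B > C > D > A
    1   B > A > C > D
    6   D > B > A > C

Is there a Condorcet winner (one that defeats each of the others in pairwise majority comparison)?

Head-to-head results (45 voters total):
A vs B: B wins 42–3.
A vs C: C wins 38–7.
A vs D: D wins 41–4.
B vs C: B wins 32–13.
B vs D: B wins 29–16.
C vs D: C wins 26–19.
B beats each rival — A (42–3), C (32–13), D (29–16) — so B is the Condorcet winner.

Yes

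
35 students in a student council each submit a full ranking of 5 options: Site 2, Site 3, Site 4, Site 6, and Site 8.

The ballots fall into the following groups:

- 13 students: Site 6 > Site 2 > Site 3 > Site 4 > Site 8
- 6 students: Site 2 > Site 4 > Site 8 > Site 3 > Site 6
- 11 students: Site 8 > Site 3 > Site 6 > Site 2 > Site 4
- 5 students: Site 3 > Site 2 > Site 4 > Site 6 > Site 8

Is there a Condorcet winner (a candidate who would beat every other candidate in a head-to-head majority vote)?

Head-to-head results (35 voters total):
Site 2 vs Site 3: Site 2 wins 19–16.
Site 2 vs Site 4: Site 2 wins 35–0.
Site 2 vs Site 6: Site 6 wins 24–11.
Site 2 vs Site 8: Site 2 wins 24–11.
Site 3 vs Site 4: Site 3 wins 29–6.
Site 3 vs Site 6: Site 3 wins 22–13.
Site 3 vs Site 8: Site 3 wins 18–17.
Site 4 vs Site 6: Site 6 wins 24–11.
Site 4 vs Site 8: Site 4 wins 24–11.
Site 6 vs Site 8: Site 6 wins 18–17.
No candidate beats all others: Site 2 beats Site 3 beats Site 6 beats Site 2, a majority cycle.

No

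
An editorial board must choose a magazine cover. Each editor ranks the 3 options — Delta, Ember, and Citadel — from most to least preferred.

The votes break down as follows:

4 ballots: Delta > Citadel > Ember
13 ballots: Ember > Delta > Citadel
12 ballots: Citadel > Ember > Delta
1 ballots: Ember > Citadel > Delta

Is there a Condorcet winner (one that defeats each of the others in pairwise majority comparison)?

Head-to-head results (30 voters total):
Delta vs Ember: Ember wins 26–4.
Delta vs Citadel: Delta wins 17–13.
Ember vs Citadel: Citadel wins 16–14.
No candidate beats all others: Delta beats Citadel beats Ember beats Delta, a majority cycle.

No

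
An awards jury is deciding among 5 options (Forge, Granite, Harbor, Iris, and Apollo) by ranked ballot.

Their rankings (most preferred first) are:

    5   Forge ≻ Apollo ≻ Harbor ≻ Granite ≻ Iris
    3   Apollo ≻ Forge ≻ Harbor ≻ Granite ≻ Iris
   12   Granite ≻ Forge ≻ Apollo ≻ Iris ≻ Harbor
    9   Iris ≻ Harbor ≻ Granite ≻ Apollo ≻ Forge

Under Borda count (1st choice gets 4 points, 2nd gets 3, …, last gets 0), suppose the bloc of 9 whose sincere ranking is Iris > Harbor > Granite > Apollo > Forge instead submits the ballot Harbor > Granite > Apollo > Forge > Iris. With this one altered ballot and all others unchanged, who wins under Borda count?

Granite

Borda totals with the altered ballot: Forge 74, Granite 83, Harbor 52, Iris 12, Apollo 69.
The winner is unchanged: still Granite.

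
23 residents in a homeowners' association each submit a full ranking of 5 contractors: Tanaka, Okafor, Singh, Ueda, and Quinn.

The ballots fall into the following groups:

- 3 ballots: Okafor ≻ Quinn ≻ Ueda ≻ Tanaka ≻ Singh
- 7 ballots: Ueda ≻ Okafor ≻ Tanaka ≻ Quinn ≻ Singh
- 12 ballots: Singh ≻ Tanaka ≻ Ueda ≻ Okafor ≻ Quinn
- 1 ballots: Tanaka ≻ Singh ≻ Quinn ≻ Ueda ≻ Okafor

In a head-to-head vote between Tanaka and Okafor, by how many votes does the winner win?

Ballots ranking Tanaka above Okafor: 12+1 = 13.
Ballots ranking Okafor above Tanaka: 3+7 = 10.
Tanaka wins 13–10, a margin of 3.

3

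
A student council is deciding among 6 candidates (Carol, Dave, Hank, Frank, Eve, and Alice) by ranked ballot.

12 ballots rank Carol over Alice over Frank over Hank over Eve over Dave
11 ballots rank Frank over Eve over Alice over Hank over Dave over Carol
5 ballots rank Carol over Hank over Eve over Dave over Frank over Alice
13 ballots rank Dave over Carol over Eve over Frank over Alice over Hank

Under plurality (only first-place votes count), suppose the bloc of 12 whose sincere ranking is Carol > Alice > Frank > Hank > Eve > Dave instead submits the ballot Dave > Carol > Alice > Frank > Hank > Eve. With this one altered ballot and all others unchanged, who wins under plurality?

Dave

First-place totals with the altered ballot: Carol 5, Dave 25, Hank 0, Frank 11, Eve 0, Alice 0.
The switch changes the winner from Carol to Dave.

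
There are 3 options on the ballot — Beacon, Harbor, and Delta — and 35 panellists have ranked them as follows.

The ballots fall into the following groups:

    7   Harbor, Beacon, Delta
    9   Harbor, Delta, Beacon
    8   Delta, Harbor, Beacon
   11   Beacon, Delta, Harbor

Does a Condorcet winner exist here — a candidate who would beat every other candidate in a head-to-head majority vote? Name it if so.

No Condorcet winner

Head-to-head results (35 voters total):
Beacon vs Harbor: Harbor wins 24–11.
Beacon vs Delta: Beacon wins 18–17.
Harbor vs Delta: Delta wins 19–16.
No candidate beats all others: Beacon beats Delta beats Harbor beats Beacon, a majority cycle.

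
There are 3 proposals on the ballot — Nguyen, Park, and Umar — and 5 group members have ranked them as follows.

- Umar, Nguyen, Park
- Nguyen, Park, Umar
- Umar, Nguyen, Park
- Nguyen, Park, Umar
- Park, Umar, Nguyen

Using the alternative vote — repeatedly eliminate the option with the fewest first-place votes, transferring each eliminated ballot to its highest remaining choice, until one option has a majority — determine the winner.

Umar

Round 1: Nguyen 2, Umar 2, Park 1. Park has the fewest and is eliminated.
Round 2: Umar 3, Nguyen 2. Umar has a majority.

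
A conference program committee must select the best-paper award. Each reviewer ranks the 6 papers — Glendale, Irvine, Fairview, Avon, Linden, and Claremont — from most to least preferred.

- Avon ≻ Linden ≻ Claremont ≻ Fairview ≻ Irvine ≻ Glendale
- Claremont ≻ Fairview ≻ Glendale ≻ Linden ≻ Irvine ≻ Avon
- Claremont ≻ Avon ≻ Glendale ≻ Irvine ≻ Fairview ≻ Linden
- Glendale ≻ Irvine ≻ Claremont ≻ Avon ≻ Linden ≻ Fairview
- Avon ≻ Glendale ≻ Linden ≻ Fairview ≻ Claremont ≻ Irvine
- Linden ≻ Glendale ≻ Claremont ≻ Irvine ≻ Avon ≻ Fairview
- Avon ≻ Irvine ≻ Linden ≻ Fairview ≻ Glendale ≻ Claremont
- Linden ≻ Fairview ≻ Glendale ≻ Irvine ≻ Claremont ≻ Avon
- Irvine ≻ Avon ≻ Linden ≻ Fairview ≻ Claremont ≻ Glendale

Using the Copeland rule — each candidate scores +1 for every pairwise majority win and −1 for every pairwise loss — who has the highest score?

Pairwise results:
  Glendale vs Irvine: Glendale wins 6–3.
  Glendale vs Fairview: Fairview wins 5–4.
  Glendale vs Avon: Avon wins 5–4.
  Glendale vs Linden: Linden wins 5–4.
  Glendale vs Claremont: Glendale wins 5–4.
  Irvine vs Fairview: Irvine wins 5–4.
  Irvine vs Avon: Irvine wins 5–4.
  Irvine vs Linden: Linden wins 5–4.
  Irvine vs Claremont: Claremont wins 5–4.
  Fairview vs Avon: Avon wins 7–2.
  Fairview vs Linden: Linden wins 7–2.
  Fairview vs Claremont: Claremont wins 5–4.
  Avon vs Linden: Avon wins 6–3.
  Avon vs Claremont: Claremont wins 5–4.
  Linden vs Claremont: Linden wins 6–3.
Copeland scores (wins − losses):
  Glendale: 2 − 3 = -1
  Irvine: 2 − 3 = -1
  Fairview: 1 − 4 = -3
  Avon: 3 − 2 = 1
  Linden: 4 − 1 = 3
  Claremont: 3 − 2 = 1
Linden has the best Copeland score.

Linden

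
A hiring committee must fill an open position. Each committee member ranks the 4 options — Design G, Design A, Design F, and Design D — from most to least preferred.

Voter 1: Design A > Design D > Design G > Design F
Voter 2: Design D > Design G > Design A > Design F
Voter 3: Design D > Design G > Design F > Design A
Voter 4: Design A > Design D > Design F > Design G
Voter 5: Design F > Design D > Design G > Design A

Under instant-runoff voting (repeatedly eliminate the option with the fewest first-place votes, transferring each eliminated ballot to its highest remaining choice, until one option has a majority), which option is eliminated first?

Design G

Round 1: Design A 2, Design D 2, Design F 1, Design G 0. Design G has the fewest and is eliminated.
Round 2: Design A 2, Design D 2, Design F 1. Design F has the fewest and is eliminated.
Round 3: Design D 3, Design A 2. Design D has a majority.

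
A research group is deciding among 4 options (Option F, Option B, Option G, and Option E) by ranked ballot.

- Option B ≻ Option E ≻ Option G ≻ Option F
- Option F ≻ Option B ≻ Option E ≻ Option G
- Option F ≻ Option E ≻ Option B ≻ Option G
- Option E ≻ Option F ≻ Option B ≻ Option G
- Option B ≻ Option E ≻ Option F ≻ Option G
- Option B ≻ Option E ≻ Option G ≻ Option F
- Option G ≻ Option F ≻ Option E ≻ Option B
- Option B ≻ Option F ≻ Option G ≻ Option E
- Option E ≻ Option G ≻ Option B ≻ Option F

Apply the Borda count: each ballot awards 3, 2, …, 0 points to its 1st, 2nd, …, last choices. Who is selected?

Borda scores:
  Option F: 0 + 3 + 3 + 2 + 1 + 0 + 2 + 2 + 0 = 13
  Option B: 3 + 2 + 1 + 1 + 3 + 3 + 0 + 3 + 1 = 17
  Option G: 1 + 0 + 0 + 0 + 0 + 1 + 3 + 1 + 2 = 8
  Option E: 2 + 1 + 2 + 3 + 2 + 2 + 1 + 0 + 3 = 16
Option B has the highest total.

Option B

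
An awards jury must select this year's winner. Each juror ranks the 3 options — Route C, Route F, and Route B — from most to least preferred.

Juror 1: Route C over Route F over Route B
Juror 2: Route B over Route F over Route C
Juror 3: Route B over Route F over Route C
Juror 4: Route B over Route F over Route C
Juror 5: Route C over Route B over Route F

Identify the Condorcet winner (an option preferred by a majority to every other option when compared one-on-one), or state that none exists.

Route B

Head-to-head results (5 voters total):
Route C vs Route F: Route F wins 3–2.
Route C vs Route B: Route B wins 3–2.
Route F vs Route B: Route B wins 4–1.
Route B beats each rival — Route C (3–2), Route F (4–1) — so Route B is the Condorcet winner.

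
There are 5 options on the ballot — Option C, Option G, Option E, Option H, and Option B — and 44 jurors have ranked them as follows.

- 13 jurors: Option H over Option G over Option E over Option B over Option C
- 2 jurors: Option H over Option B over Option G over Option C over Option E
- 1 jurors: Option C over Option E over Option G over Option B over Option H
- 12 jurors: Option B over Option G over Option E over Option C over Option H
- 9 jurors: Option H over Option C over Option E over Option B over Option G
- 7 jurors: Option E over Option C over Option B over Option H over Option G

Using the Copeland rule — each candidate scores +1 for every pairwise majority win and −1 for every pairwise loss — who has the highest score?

Pairwise results:
  Option C vs Option G: Option G wins 27–17.
  Option C vs Option E: Option E wins 32–12.
  Option C vs Option H: Option H wins 24–20.
  Option C vs Option B: Option B wins 27–17.
  Option G vs Option E: Option G wins 27–17.
  Option G vs Option H: Option H wins 31–13.
  Option G vs Option B: Option B wins 30–14.
  Option E vs Option H: Option H wins 24–20.
  Option E vs Option B: Option E wins 30–14.
  Option H vs Option B: Option H wins 24–20.
Copeland scores (wins − losses):
  Option C: 0 − 4 = -4
  Option G: 2 − 2 = 0
  Option E: 2 − 2 = 0
  Option H: 4 − 0 = 4
  Option B: 2 − 2 = 0
Option H has the best Copeland score.

Option H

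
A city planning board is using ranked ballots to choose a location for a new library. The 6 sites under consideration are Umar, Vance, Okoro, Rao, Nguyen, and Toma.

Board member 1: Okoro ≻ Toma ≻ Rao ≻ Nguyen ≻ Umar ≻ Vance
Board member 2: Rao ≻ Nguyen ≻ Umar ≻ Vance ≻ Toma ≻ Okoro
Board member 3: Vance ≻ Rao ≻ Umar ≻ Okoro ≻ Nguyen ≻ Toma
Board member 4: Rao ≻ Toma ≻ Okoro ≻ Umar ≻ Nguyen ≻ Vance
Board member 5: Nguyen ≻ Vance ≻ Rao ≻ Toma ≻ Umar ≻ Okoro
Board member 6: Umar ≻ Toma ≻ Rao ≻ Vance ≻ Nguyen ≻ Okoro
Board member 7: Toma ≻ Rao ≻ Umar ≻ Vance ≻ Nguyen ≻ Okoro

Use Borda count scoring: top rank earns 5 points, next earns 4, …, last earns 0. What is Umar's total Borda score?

18

Borda scores:
  Umar: 1 + 3 + 3 + 2 + 1 + 5 + 3 = 18
  Vance: 0 + 2 + 5 + 0 + 4 + 2 + 2 = 15
  Okoro: 5 + 0 + 2 + 3 + 0 + 0 + 0 = 10
  Rao: 3 + 5 + 4 + 5 + 3 + 3 + 4 = 27
  Nguyen: 2 + 4 + 1 + 1 + 5 + 1 + 1 = 15
  Toma: 4 + 1 + 0 + 4 + 2 + 4 + 5 = 20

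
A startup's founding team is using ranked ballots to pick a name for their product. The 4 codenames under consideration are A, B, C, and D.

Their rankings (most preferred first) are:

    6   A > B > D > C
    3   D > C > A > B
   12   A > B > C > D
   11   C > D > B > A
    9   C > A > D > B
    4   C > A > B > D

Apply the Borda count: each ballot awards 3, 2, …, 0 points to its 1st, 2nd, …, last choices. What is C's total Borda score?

Borda scores:
  A: 6·3 + 3·1 + 12·3 + 11·0 + 9·2 + 4·2 = 83
  B: 6·2 + 3·0 + 12·2 + 11·1 + 9·0 + 4·1 = 51
  C: 6·0 + 3·2 + 12·1 + 11·3 + 9·3 + 4·3 = 90
  D: 6·1 + 3·3 + 12·0 + 11·2 + 9·1 + 4·0 = 46

90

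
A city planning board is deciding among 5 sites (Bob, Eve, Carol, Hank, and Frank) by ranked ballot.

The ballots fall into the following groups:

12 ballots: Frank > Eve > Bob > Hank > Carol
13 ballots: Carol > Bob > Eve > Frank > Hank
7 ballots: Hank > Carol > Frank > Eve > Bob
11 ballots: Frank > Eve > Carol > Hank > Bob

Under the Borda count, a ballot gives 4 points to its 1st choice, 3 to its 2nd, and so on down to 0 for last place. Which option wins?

Frank

Borda scores:
  Bob: 12·2 + 13·3 + 7·0 + 11·0 = 63
  Eve: 12·3 + 13·2 + 7·1 + 11·3 = 102
  Carol: 12·0 + 13·4 + 7·3 + 11·2 = 95
  Hank: 12·1 + 13·0 + 7·4 + 11·1 = 51
  Frank: 12·4 + 13·1 + 7·2 + 11·4 = 119
Frank has the highest total.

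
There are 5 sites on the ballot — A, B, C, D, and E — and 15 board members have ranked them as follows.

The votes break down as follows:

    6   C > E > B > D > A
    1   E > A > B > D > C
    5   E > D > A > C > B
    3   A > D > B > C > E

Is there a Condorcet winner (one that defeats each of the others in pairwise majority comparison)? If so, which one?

Head-to-head results (15 voters total):
A vs B: A wins 9–6.
A vs C: A wins 9–6.
A vs D: D wins 11–4.
A vs E: E wins 12–3.
B vs C: C wins 11–4.
B vs D: D wins 8–7.
B vs E: E wins 12–3.
C vs D: D wins 9–6.
C vs E: C wins 9–6.
D vs E: E wins 12–3.
No candidate beats all others: A beats C beats E beats A, a majority cycle.

None — there is no Condorcet winner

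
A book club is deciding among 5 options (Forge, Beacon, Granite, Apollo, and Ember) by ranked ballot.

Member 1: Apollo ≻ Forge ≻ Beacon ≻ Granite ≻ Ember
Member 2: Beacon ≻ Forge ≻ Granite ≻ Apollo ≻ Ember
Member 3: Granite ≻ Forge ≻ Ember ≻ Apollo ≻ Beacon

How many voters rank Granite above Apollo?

2

Ballots ranking Granite above Apollo: 2.
Ballots ranking Apollo above Granite: 1.
So 2 of 3 voters prefer Granite to Apollo.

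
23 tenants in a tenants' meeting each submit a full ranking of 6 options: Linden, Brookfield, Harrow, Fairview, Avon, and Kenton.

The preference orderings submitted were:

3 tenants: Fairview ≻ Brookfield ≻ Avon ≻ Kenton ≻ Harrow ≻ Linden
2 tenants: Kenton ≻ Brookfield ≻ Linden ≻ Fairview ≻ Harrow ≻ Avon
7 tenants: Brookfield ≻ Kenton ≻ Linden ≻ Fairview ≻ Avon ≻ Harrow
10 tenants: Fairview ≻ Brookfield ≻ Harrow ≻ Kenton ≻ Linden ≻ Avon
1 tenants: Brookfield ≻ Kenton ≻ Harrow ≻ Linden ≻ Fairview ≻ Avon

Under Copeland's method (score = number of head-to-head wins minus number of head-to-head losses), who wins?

Fairview

Pairwise results:
  Linden vs Brookfield: Brookfield wins 23–0.
  Linden vs Harrow: Harrow wins 14–9.
  Linden vs Fairview: Fairview wins 13–10.
  Linden vs Avon: Linden wins 20–3.
  Linden vs Kenton: Kenton wins 23–0.
  Brookfield vs Harrow: Brookfield wins 23–0.
  Brookfield vs Fairview: Fairview wins 13–10.
  Brookfield vs Avon: Brookfield wins 23–0.
  Brookfield vs Kenton: Brookfield wins 21–2.
  Harrow vs Fairview: Fairview wins 22–1.
  Harrow vs Avon: Harrow wins 13–10.
  Harrow vs Kenton: Kenton wins 13–10.
  Fairview vs Avon: Fairview wins 23–0.
  Fairview vs Kenton: Fairview wins 13–10.
  Avon vs Kenton: Kenton wins 20–3.
Copeland scores (wins − losses):
  Linden: 1 − 4 = -3
  Brookfield: 4 − 1 = 3
  Harrow: 2 − 3 = -1
  Fairview: 5 − 0 = 5
  Avon: 0 − 5 = -5
  Kenton: 3 − 2 = 1
Fairview has the best Copeland score.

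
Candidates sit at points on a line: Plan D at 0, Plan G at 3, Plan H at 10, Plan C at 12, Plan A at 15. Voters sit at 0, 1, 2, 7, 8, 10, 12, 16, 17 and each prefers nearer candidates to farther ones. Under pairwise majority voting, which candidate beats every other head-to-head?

With single-peaked preferences on a line, the Condorcet winner is the candidate closest to the median voter.
The median voter (position 8) is closest to Plan H at 10.
Check: Plan H vs Plan D — voters closer to Plan H: 6 of 9.

Plan H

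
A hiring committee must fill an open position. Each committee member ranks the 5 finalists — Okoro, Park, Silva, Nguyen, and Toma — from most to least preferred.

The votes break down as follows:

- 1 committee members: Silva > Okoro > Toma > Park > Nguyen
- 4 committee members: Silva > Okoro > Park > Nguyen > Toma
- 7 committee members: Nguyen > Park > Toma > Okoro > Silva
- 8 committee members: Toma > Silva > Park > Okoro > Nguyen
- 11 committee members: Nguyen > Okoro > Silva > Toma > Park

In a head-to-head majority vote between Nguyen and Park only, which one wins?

Nguyen

Ballots ranking Nguyen above Park: 7+11 = 18.
Ballots ranking Park above Nguyen: 1+4+8 = 13.
Nguyen wins the head-to-head, 18–13.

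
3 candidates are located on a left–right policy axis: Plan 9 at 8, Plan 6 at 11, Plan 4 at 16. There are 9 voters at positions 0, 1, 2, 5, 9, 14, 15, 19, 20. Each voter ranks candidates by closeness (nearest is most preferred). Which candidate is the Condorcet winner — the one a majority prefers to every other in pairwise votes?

Plan 9

With single-peaked preferences on a line, the Condorcet winner is the candidate closest to the median voter.
The median voter (position 9) is closest to Plan 9 at 8.
Check: Plan 9 vs Plan 4 — voters closer to Plan 9: 5 of 9.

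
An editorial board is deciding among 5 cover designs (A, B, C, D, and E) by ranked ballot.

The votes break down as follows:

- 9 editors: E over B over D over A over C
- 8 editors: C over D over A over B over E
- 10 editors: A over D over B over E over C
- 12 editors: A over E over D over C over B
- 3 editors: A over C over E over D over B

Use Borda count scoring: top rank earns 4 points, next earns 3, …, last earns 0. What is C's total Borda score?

Borda scores:
  A: 9·1 + 8·2 + 10·4 + 12·4 + 3·4 = 125
  B: 9·3 + 8·1 + 10·2 + 12·0 + 3·0 = 55
  C: 9·0 + 8·4 + 10·0 + 12·1 + 3·3 = 53
  D: 9·2 + 8·3 + 10·3 + 12·2 + 3·1 = 99
  E: 9·4 + 8·0 + 10·1 + 12·3 + 3·2 = 88

53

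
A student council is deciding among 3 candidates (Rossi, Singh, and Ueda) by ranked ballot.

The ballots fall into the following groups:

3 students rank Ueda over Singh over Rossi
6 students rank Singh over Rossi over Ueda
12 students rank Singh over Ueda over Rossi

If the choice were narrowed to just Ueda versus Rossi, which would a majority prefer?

Ballots ranking Ueda above Rossi: 3+12 = 15.
Ballots ranking Rossi above Ueda: 6.
Ueda wins the head-to-head, 15–6.

Ueda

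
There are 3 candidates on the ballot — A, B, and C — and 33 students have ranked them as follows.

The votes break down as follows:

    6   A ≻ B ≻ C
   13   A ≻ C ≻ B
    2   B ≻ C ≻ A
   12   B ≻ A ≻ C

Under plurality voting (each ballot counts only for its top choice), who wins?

First-place vote totals:
  A: 19
  B: 14
  C: 0
A has the most first-place votes.

A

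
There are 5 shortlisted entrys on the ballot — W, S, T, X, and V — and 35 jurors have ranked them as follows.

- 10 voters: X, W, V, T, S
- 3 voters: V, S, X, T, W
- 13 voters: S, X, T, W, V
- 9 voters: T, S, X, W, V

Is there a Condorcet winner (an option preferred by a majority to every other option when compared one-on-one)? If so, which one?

No Condorcet winner

Head-to-head results (35 voters total):
W vs S: S wins 25–10.
W vs T: T wins 25–10.
W vs X: X wins 35–0.
W vs V: W wins 32–3.
S vs T: T wins 19–16.
S vs X: S wins 25–10.
S vs V: S wins 22–13.
T vs X: X wins 26–9.
T vs V: T wins 22–13.
X vs V: X wins 32–3.
No candidate beats all others: S beats X beats T beats S, a majority cycle.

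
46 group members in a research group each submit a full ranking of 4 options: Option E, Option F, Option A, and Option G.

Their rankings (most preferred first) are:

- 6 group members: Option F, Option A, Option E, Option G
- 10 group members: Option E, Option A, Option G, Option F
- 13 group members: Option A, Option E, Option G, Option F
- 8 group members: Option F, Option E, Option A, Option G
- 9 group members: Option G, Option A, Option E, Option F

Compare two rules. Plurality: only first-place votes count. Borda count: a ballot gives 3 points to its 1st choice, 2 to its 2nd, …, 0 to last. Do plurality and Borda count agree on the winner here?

No

Plurality first-place counts: Option E 10, Option F 14, Option A 13, Option G 9 → Option F.
Borda totals: Option E 87, Option F 42, Option A 97, Option G 50 → Option A.
The two rules disagree: plurality picks Option F, Borda picks Option A.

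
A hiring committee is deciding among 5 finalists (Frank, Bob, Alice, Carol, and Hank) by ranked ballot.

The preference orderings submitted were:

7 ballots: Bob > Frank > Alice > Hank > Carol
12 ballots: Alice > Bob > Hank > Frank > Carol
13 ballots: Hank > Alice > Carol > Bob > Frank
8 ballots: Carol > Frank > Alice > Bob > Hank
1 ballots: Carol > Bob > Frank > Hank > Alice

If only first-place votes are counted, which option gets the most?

First-place vote totals:
  Frank: 0
  Bob: 7
  Alice: 12
  Carol: 9
  Hank: 13
Hank has the most first-place votes.

Hank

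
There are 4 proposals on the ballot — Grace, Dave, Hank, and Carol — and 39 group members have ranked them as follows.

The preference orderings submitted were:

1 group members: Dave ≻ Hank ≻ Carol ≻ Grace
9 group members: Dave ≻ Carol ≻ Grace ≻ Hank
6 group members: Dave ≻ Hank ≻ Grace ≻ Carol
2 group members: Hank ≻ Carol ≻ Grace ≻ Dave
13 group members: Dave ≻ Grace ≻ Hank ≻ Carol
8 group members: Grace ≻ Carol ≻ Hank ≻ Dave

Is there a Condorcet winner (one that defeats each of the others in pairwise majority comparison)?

Head-to-head results (39 voters total):
Grace vs Dave: Dave wins 29–10.
Grace vs Hank: Grace wins 30–9.
Grace vs Carol: Grace wins 27–12.
Dave vs Hank: Dave wins 29–10.
Dave vs Carol: Dave wins 29–10.
Hank vs Carol: Hank wins 22–17.
Dave beats each rival — Grace (29–10), Hank (29–10), Carol (29–10) — so Dave is the Condorcet winner.

Yes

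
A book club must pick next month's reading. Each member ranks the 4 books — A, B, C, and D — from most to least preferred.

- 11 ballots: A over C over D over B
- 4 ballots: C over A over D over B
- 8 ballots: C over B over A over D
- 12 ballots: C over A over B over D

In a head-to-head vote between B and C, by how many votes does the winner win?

Ballots ranking B above C: 0.
Ballots ranking C above B: 11+4+8+12 = 35.
C wins 35–0, a margin of 35.

35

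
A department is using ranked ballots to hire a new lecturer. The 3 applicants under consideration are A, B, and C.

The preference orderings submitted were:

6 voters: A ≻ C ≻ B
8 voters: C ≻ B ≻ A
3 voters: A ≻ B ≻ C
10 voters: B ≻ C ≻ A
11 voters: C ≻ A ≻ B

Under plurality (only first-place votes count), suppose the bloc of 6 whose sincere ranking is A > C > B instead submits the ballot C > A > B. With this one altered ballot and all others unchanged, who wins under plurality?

C

First-place totals with the altered ballot: A 3, B 10, C 25.
The winner is unchanged: still C.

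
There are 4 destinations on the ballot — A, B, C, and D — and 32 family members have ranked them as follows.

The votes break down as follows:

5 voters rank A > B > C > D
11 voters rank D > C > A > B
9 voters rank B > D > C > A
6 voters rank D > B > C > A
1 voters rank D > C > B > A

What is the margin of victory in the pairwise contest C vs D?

22

Ballots ranking C above D: 5.
Ballots ranking D above C: 11+9+6+1 = 27.
D wins 27–5, a margin of 22.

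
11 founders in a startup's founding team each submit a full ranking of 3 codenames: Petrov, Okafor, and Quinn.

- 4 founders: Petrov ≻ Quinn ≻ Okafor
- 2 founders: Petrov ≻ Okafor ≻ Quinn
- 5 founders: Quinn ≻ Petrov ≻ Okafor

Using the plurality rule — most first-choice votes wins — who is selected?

First-place vote totals:
  Petrov: 6
  Okafor: 0
  Quinn: 5
Petrov has the most first-place votes.

Petrov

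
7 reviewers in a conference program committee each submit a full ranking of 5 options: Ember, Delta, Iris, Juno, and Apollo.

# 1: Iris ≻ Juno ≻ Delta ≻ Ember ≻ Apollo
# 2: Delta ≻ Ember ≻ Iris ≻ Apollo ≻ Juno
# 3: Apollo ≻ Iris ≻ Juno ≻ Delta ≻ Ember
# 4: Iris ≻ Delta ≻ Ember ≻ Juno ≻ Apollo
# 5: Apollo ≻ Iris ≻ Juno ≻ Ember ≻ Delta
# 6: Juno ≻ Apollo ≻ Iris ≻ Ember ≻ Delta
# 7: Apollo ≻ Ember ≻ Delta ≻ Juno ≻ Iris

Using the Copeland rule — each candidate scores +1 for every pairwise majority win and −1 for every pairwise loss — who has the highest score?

Pairwise results:
  Ember vs Delta: Delta wins 4–3.
  Ember vs Iris: Iris wins 5–2.
  Ember vs Juno: Juno wins 4–3.
  Ember vs Apollo: Apollo wins 4–3.
  Delta vs Iris: Iris wins 5–2.
  Delta vs Juno: Juno wins 4–3.
  Delta vs Apollo: Apollo wins 4–3.
  Iris vs Juno: Iris wins 5–2.
  Iris vs Apollo: Apollo wins 4–3.
  Juno vs Apollo: Apollo wins 4–3.
Copeland scores (wins − losses):
  Ember: 0 − 4 = -4
  Delta: 1 − 3 = -2
  Iris: 3 − 1 = 2
  Juno: 2 − 2 = 0
  Apollo: 4 − 0 = 4
Apollo has the best Copeland score.

Apollo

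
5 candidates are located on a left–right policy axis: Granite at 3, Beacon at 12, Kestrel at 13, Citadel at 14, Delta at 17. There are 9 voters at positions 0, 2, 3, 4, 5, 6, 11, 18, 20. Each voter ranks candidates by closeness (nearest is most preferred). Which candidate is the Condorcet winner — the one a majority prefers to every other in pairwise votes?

With single-peaked preferences on a line, the Condorcet winner is the candidate closest to the median voter.
The median voter (position 5) is closest to Granite at 3.
Check: Granite vs Beacon — voters closer to Granite: 6 of 9.

Granite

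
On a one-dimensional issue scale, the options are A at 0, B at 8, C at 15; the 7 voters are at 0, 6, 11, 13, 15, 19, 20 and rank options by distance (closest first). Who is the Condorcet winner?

With single-peaked preferences on a line, the Condorcet winner is the candidate closest to the median voter.
The median voter (position 13) is closest to C at 15.
Check: C vs A — voters closer to C: 5 of 7.

C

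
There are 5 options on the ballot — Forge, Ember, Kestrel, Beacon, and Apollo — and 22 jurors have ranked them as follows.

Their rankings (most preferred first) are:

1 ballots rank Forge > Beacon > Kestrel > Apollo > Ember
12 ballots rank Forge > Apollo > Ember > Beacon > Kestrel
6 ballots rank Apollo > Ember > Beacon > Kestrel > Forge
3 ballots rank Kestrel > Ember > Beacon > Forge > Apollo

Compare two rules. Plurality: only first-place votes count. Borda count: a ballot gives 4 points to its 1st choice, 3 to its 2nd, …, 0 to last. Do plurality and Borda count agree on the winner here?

No

Plurality first-place counts: Forge 13, Ember 0, Kestrel 3, Beacon 0, Apollo 6 → Forge.
Borda totals: Forge 55, Ember 51, Kestrel 20, Beacon 33, Apollo 61 → Apollo.
The two rules disagree: plurality picks Forge, Borda picks Apollo.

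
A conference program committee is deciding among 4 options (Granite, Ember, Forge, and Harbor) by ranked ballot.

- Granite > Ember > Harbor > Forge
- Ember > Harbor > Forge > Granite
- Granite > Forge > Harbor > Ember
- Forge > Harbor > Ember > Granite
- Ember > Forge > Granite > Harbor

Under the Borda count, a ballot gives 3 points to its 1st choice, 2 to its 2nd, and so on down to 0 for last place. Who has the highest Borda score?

Ember

Borda scores:
  Granite: 3 + 0 + 3 + 0 + 1 = 7
  Ember: 2 + 3 + 0 + 1 + 3 = 9
  Forge: 0 + 1 + 2 + 3 + 2 = 8
  Harbor: 1 + 2 + 1 + 2 + 0 = 6
Ember has the highest total.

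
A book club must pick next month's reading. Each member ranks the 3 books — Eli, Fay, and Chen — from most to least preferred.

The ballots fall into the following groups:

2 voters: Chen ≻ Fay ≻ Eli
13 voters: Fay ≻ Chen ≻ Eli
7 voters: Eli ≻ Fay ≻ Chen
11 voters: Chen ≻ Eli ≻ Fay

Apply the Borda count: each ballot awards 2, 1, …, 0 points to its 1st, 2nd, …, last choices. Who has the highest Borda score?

Chen

Borda scores:
  Eli: 2·0 + 13·0 + 7·2 + 11·1 = 25
  Fay: 2·1 + 13·2 + 7·1 + 11·0 = 35
  Chen: 2·2 + 13·1 + 7·0 + 11·2 = 39
Chen has the highest total.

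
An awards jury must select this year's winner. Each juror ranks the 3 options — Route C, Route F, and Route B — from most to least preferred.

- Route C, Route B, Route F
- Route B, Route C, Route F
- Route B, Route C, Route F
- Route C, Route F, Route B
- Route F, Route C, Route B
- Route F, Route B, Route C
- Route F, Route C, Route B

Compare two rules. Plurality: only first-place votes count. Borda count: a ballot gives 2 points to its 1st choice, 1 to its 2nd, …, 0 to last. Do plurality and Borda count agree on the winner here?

No

Plurality first-place counts: Route C 2, Route F 3, Route B 2 → Route F.
Borda totals: Route C 8, Route F 7, Route B 6 → Route C.
The two rules disagree: plurality picks Route F, Borda picks Route C.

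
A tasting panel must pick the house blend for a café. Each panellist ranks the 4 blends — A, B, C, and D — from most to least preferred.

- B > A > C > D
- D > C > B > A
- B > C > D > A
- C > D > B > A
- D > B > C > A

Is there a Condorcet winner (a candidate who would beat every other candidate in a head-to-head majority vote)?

Head-to-head results (5 voters total):
A vs B: B wins 5–0.
A vs C: C wins 4–1.
A vs D: D wins 4–1.
B vs C: B wins 3–2.
B vs D: D wins 3–2.
C vs D: C wins 3–2.
No candidate beats all others: B beats C beats D beats B, a majority cycle.

No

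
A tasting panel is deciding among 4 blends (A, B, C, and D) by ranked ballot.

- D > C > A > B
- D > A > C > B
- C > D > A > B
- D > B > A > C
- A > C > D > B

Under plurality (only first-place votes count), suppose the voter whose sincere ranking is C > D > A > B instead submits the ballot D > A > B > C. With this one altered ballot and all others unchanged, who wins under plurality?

D

First-place totals with the altered ballot: A 1, B 0, C 0, D 4.
The winner is unchanged: still D.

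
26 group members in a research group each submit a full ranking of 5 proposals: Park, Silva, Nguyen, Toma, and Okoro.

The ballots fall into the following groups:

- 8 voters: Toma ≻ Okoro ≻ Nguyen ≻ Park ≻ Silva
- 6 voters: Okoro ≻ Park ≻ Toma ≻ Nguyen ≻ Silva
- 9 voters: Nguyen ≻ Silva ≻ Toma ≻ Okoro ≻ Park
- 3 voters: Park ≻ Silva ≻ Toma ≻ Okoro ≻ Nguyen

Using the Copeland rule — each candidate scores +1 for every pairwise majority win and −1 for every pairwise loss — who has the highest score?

Pairwise results:
  Park vs Silva: Park wins 17–9.
  Park vs Nguyen: Nguyen wins 17–9.
  Park vs Toma: Toma wins 17–9.
  Park vs Okoro: Okoro wins 23–3.
  Silva vs Nguyen: Nguyen wins 23–3.
  Silva vs Toma: Toma wins 14–12.
  Silva vs Okoro: Okoro wins 14–12.
  Nguyen vs Toma: Toma wins 17–9.
  Nguyen vs Okoro: Okoro wins 17–9.
  Toma vs Okoro: Toma wins 20–6.
Copeland scores (wins − losses):
  Park: 1 − 3 = -2
  Silva: 0 − 4 = -4
  Nguyen: 2 − 2 = 0
  Toma: 4 − 0 = 4
  Okoro: 3 − 1 = 2
Toma has the best Copeland score.

Toma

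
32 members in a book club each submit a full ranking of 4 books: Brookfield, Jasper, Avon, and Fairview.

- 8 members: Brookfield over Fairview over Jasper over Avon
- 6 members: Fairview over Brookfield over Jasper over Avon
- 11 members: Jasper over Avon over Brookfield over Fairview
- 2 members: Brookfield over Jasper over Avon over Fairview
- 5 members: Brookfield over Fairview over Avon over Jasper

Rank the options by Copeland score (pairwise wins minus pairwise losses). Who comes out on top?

Brookfield

Pairwise results:
  Brookfield vs Jasper: Brookfield wins 21–11.
  Brookfield vs Avon: Brookfield wins 21–11.
  Brookfield vs Fairview: Brookfield wins 26–6.
  Jasper vs Avon: Jasper wins 27–5.
  Jasper vs Fairview: Fairview wins 19–13.
  Avon vs Fairview: Fairview wins 19–13.
Copeland scores (wins − losses):
  Brookfield: 3 − 0 = 3
  Jasper: 1 − 2 = -1
  Avon: 0 − 3 = -3
  Fairview: 2 − 1 = 1
Brookfield has the best Copeland score.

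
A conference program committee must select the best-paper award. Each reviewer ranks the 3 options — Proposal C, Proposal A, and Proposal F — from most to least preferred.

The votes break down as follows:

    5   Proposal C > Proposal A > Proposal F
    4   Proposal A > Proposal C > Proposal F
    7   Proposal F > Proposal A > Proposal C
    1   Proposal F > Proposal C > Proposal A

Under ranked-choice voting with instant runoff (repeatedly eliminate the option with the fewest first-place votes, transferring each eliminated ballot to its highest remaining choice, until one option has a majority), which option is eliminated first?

Round 1: Proposal F 8, Proposal C 5, Proposal A 4. Proposal A has the fewest and is eliminated.
Round 2: Proposal C 9, Proposal F 8. Proposal C has a majority.

Proposal A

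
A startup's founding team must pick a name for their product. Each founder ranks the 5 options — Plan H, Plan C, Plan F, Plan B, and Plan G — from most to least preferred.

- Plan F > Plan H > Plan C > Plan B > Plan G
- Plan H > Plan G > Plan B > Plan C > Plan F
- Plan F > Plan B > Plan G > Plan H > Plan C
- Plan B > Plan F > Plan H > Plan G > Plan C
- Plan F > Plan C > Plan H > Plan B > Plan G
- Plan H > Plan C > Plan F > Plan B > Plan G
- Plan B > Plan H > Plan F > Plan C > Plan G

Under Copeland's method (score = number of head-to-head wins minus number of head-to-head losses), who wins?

Plan F

Pairwise results:
  Plan H vs Plan C: Plan H wins 6–1.
  Plan H vs Plan F: Plan F wins 4–3.
  Plan H vs Plan B: Plan H wins 4–3.
  Plan H vs Plan G: Plan H wins 6–1.
  Plan C vs Plan F: Plan F wins 5–2.
  Plan C vs Plan B: Plan B wins 4–3.
  Plan C vs Plan G: Plan C wins 4–3.
  Plan F vs Plan B: Plan F wins 4–3.
  Plan F vs Plan G: Plan F wins 6–1.
  Plan B vs Plan G: Plan B wins 6–1.
Copeland scores (wins − losses):
  Plan H: 3 − 1 = 2
  Plan C: 1 − 3 = -2
  Plan F: 4 − 0 = 4
  Plan B: 2 − 2 = 0
  Plan G: 0 − 4 = -4
Plan F has the best Copeland score.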